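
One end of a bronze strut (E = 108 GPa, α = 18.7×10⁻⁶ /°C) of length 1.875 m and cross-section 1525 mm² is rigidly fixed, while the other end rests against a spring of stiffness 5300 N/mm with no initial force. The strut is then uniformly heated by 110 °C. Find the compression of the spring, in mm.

δ ≈ 3.64 mm

If the spring were absent the strut would lengthen by αΔT L = 18.7×10⁻⁶ × 110 × 1875 = 3.857 mm.
With a force P in the spring, the elastic change of the strut is PL/(AE) and that of the spring is P/k; compatibility requires their sum to equal δ_free.
So P = δ_free / [L/(AE) + 1/k] = 3.857 / [ 1875/(1525×108×10³) + 1/(5300) ].
P = 3.857 / 0.0002001 = 19280 N.
Spring compression = P/k = 19280/(5300) = 3.637 mm.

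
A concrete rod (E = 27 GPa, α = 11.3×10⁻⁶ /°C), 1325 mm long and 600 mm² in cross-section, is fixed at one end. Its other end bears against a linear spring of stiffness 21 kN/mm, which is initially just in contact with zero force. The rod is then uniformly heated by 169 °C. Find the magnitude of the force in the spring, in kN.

The unrestrained thermal change is αΔT L = 11.3×10⁻⁶ × 169 × 1325 = 2.53 mm.
With a force P in the spring, the elastic change of the rod is PL/(AE) and that of the spring is P/k; compatibility requires their sum to equal δ_free.
P [ L/(AE) + 1/k ] = δ_free → P [ 1325/(600×27×10³) + 1/(21×10³) ] = 2.53.
P = 2.53 / 0.0001294 = 19550 N.

P ≈ 19.6 kN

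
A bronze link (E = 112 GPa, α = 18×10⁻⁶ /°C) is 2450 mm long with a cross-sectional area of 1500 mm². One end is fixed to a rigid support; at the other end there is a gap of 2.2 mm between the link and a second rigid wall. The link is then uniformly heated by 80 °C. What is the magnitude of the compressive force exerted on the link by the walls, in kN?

P ≈ 91.1 kN

Free thermal elongation = αΔT L = 18×10⁻⁶ × 80 × 2450 = 3.528 mm.
This exceeds the 2.2 mm gap, so the wall pushes back. The portion of expansion that must be recovered elastically is δ_free − gap = 3.528 − 2.2 = 1.328 mm.
So σ = E(δ_free − g)/L = 112×10³ × 1.328/2450 = 60.71 MPa.
P = σA = 60.71 × 1500 = 91.06 kN.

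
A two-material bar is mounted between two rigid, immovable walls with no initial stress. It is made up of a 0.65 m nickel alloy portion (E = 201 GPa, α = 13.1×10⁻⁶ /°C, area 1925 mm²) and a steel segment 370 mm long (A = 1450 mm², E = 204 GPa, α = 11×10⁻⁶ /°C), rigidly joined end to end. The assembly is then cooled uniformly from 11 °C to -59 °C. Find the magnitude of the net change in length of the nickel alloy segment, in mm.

If the supports were absent, the total length change would be Σ αᵢΔT Lᵢ = 13.1×10⁻⁶×70×650 + 11×10⁻⁶×70×370 = 0.8809 mm.
Since the ends are fixed, an axial force P builds up, equal in every segment, with P · Σ Lᵢ/(AᵢEᵢ) = δ_free.
The series flexibility is Σ Lᵢ/(AᵢEᵢ) = 650/(1925×201×10³) + 370/(1450×204×10³) = 2.931×10⁻⁶ mm/N.
P = 0.8809 / 2.931×10⁻⁶ = 300600 N = 300.6 kN, tensile.
For the nickel alloy segment, free thermal change = 13.1×10⁻⁶×70×650 = 0.596 mm and elastic change from P = 300600×650/(1925×201×10³) = 0.505 mm; these oppose, so the net change is 0.0911 mm (segment shortens).

|ΔL| ≈ 0.0911 mm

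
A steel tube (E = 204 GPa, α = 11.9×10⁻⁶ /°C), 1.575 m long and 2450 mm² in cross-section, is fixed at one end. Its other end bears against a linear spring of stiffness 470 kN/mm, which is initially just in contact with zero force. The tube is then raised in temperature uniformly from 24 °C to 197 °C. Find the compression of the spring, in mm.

δ ≈ 1.31 mm

Free thermal expansion: δ_free = αΔT L = 11.9×10⁻⁶ × 173 × 1575 = 3.242 mm.
With a force P in the spring, the elastic change of the tube is PL/(AE) and that of the spring is P/k; compatibility requires their sum to equal δ_free.
P [ L/(AE) + 1/k ] = δ_free → P [ 1575/(2450×204×10³) + 1/(470×10³) ] = 3.242.
P = 3.242 / 5.279×10⁻⁶ = 614200 N.
Spring compression = P/k = 614200/(470×10³) = 1.307 mm.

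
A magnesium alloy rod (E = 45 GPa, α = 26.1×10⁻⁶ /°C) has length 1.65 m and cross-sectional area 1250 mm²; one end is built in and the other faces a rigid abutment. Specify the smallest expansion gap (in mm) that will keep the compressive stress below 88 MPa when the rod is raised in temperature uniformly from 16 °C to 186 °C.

Free expansion if unrestrained: δ_free = αΔT L = 26.1×10⁻⁶ × 170 × 1650 = 7.321 mm.
A stress of 88 MPa corresponds to the wall pushing the rod back by σL/E = 88×1650/(45×10³) = 3.227 mm.
The gap must absorb the remainder: g_min = 7.321 − 3.227 = 4.094 mm.

g ≈ 4.09 mm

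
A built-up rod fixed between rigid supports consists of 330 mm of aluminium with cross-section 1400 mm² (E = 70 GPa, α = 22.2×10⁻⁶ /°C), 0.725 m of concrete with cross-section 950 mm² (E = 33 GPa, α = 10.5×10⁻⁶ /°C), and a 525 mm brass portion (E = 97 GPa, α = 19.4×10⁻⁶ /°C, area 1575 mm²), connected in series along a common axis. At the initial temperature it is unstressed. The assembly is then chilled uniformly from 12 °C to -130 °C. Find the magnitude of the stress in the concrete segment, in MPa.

σ ≈ 125 MPa (tensile)

Free thermal contraction of the whole bar: Σ αᵢΔT Lᵢ = 22.2×10⁻⁶×142×330 + 10.5×10⁻⁶×142×725 + 19.4×10⁻⁶×142×525 = 3.568 mm.
The walls prevent any net length change, so an axial force P (same in every segment) develops. Compatibility: P · Σ Lᵢ/(AᵢEᵢ) = δ_free.
The series flexibility is Σ Lᵢ/(AᵢEᵢ) = 330/(1400×70×10³) + 725/(950×33×10³) + 525/(1575×97×10³) = 2.993×10⁻⁵ mm/N.
Hence P = δ_free / Σ(L/AE) = 3.568/2.993×10⁻⁵ = 119.2 kN (tensile).
σ_{concrete} = P / A = 119200 / 950 = 125.5 MPa.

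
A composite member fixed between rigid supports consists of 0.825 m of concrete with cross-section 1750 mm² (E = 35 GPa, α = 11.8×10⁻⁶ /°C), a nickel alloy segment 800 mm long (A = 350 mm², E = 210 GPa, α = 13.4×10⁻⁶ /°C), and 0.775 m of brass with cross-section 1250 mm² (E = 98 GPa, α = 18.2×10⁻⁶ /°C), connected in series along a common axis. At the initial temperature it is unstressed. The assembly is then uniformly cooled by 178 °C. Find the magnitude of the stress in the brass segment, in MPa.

σ ≈ 160 MPa (tensile)

Free thermal contraction of the whole bar: Σ αᵢΔT Lᵢ = 11.8×10⁻⁶×178×825 + 13.4×10⁻⁶×178×800 + 18.2×10⁻⁶×178×775 = 6.152 mm.
The rigid supports impose zero overall length change; the single axial force P common to all segments must satisfy P Σ Lᵢ/(AᵢEᵢ) = δ_free.
Σ Lᵢ/(AᵢEᵢ) = 825/(1750×35×10³) + 800/(350×210×10³) + 775/(1250×98×10³) = 3.068×10⁻⁵ mm/N.
P = 6.152 / 3.068×10⁻⁵ = 200500 N = 200.5 kN, tensile.
σ_{brass} = P / A = 200500 / 1250 = 160.4 MPa.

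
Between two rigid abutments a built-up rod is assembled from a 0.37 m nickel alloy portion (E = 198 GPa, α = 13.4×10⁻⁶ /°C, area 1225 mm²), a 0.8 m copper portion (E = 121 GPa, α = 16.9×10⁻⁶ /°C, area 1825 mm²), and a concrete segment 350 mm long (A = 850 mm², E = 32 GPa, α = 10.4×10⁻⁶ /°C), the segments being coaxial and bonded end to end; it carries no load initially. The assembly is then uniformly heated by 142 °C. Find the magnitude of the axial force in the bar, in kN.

With the walls removed the bar would change length by δ_free = Σ αᵢΔT Lᵢ = 13.4×10⁻⁶×142×370 + 16.9×10⁻⁶×142×800 + 10.4×10⁻⁶×142×350 = 3.141 mm.
Since the ends are fixed, an axial force P builds up, equal in every segment, with P · Σ Lᵢ/(AᵢEᵢ) = δ_free.
The series flexibility is Σ Lᵢ/(AᵢEᵢ) = 370/(1225×198×10³) + 800/(1825×121×10³) + 350/(850×32×10³) = 1.802×10⁻⁵ mm/N.
So P = 3.141 / 1.802×10⁻⁵ = 174.3 kN, compressive.

P ≈ 174 kN (compressive)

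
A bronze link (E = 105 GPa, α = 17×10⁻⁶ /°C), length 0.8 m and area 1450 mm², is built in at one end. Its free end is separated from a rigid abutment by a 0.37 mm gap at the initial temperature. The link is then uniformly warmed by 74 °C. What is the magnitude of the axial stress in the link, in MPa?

Unrestrained expansion: δ_free = αΔT L = 17×10⁻⁶ × 74 × 800 = 1.006 mm.
After closing the 0.37 mm clearance, 1.006 − 0.37 = 0.6364 mm of expansion remains to be suppressed by the wall.
Compatibility: PL/(AE) = 0.6364 mm, so σ = P/A = E × (0.6364/800) = 83.53 MPa.

σ ≈ 83.5 MPa (compressive)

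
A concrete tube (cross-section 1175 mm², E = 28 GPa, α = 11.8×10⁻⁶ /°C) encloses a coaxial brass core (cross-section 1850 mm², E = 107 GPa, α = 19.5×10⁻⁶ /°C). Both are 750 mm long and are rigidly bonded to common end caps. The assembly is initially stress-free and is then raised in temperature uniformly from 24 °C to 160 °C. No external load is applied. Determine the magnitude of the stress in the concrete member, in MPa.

σ ≈ 25.1 MPa (tensile)

The brass has the larger α, so on heating it would change length more than the concrete if both were free. The rigid plates force a common final length, so the brass is put into compression and the concrete into tension, with equal and opposite forces P (no external load).
Compatibility of the two members (thermal + elastic change equal): (α₁ − α₂)ΔT = P·[1/(A₁E₁) + 1/(A₂E₂)].
|α₁ − α₂|·ΔT = 7.7×10⁻⁶ × 136 = 0.001047.
1/(A₁E₁) + 1/(A₂E₂) = 1/(1175×28×10³) + 1/(1850×107×10³) = 3.545×10⁻⁸ N⁻¹.
So P = 0.001047 / 3.545×10⁻⁸ = 29.54 kN.
σ_{concrete} = P/A₁ = 29540/1175 = 25.14 MPa, tensile.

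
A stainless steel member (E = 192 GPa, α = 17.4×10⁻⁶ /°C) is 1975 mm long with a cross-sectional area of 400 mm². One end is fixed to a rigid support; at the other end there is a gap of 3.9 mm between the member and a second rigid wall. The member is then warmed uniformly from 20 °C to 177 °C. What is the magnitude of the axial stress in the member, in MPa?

If the wall were absent the member would grow by αΔT L = 17.4×10⁻⁶ × 157 × 1975 = 5.395 mm.
This exceeds the 3.9 mm gap, so the wall pushes back. The portion of expansion that must be recovered elastically is δ_free − gap = 5.395 − 3.9 = 1.495 mm.
So σ = E(δ_free − g)/L = 192×10³ × 1.495/1975 = 145.4 MPa.

σ ≈ 145 MPa (compressive)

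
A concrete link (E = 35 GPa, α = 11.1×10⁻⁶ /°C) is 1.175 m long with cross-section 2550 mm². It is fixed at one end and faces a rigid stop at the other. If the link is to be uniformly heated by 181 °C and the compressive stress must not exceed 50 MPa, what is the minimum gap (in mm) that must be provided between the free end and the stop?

With no wall the link would lengthen by αΔT L = 11.1×10⁻⁶ × 181 × 1175 = 2.361 mm.
A stress of 50 MPa corresponds to the wall pushing the link back by σL/E = 50×1175/(35×10³) = 1.679 mm.
The gap must absorb the remainder: g_min = 2.361 − 1.679 = 0.6821 mm.

g ≈ 0.682 mm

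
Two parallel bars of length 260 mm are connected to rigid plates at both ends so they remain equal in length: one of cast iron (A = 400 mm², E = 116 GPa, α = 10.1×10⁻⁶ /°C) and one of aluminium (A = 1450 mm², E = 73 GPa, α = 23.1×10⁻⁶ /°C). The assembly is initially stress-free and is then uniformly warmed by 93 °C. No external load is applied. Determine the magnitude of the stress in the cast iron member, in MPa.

σ ≈ 97.5 MPa (tensile)

The aluminium has the larger α, so on heating it would change length more than the cast iron if both were free. The rigid plates force a common final length, so the aluminium is put into compression and the cast iron into tension, with equal and opposite forces P (no external load).
Equating the net (thermal + elastic) strains gives |α₁ − α₂|·ΔT = P·[1/(A₁E₁) + 1/(A₂E₂)].
|α₁ − α₂|·ΔT = 13×10⁻⁶ × 93 = 0.001209.
1/(A₁E₁) + 1/(A₂E₂) = 1/(400×116×10³) + 1/(1450×73×10³) = 3.1×10⁻⁸ N⁻¹.
So P = 0.001209 / 3.1×10⁻⁸ = 39 kN.
σ_{cast iron} = P/A₁ = 39000/400 = 97.5 MPa, tensile.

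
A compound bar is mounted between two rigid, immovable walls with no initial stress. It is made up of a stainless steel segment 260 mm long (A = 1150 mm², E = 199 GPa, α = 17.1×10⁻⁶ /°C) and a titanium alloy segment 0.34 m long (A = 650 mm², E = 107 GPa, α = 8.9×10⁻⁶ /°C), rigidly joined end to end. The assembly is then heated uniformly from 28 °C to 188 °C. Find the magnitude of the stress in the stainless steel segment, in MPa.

With the walls removed the bar would change length by δ_free = Σ αᵢΔT Lᵢ = 17.1×10⁻⁶×160×260 + 8.9×10⁻⁶×160×340 = 1.196 mm.
Since the ends are fixed, an axial force P builds up, equal in every segment, with P · Σ Lᵢ/(AᵢEᵢ) = δ_free.
The series flexibility is Σ Lᵢ/(AᵢEᵢ) = 260/(1150×199×10³) + 340/(650×107×10³) = 6.025×10⁻⁶ mm/N.
P = 1.196 / 6.025×10⁻⁶ = 198400 N = 198.4 kN, compressive.
σ_{stainless steel} = P / A = 198400 / 1150 = 172.6 MPa.

σ ≈ 173 MPa (compressive)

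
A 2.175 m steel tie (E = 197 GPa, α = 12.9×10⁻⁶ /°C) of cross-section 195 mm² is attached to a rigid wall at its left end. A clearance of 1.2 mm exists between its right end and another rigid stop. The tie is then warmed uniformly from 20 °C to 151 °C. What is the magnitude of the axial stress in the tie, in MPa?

If the wall were absent the tie would grow by αΔT L = 12.9×10⁻⁶ × 131 × 2175 = 3.676 mm.
The gap closes (δ_free > 1.2 mm) and the wall then resists a further 3.676 − 1.2 = 2.476 mm of expansion.
Compatibility: PL/(AE) = 2.476 mm, so σ = P/A = E × (2.476/2175) = 224.2 MPa.

σ ≈ 224 MPa (compressive)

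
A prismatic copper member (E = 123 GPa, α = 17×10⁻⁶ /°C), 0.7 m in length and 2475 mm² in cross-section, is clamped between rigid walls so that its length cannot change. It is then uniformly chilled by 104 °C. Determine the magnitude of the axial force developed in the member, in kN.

The ends cannot move, so σ = EαΔT = 123×10³ × 17×10⁻⁶ × 104 = 217.5 MPa.
P = AEαΔT = 2475 × 123×10³ × 17×10⁻⁶ × 104 = 538.2 kN (tensile).

P ≈ 538 kN (tensile)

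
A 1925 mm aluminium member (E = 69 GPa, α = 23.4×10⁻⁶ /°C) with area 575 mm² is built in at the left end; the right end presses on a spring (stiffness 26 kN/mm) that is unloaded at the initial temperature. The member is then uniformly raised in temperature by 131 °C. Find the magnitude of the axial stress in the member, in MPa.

σ ≈ 118 MPa (compressive)

Free thermal expansion: δ_free = αΔT L = 23.4×10⁻⁶ × 131 × 1925 = 5.901 mm.
Let P be the compressive force at the spring. The member shortens elastically by PL/(AE) and the spring compresses by P/k; together these equal δ_free.
So P = δ_free / [L/(AE) + 1/k] = 5.901 / [ 1925/(575×69×10³) + 1/(26×10³) ].
P = 5.901 / 8.698×10⁻⁵ = 67840 N.
σ = P/A = 67840/575 = 118 MPa.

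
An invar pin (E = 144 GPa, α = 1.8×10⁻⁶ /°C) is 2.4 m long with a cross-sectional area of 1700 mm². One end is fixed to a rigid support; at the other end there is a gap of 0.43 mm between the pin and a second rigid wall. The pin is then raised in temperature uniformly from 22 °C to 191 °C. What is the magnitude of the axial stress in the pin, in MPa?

σ ≈ 18 MPa (compressive)

Free thermal elongation = αΔT L = 1.8×10⁻⁶ × 169 × 2400 = 0.7301 mm.
After closing the 0.43 mm clearance, 0.7301 − 0.43 = 0.3001 mm of expansion remains to be suppressed by the wall.
That suppressed elongation corresponds to σ = E·Δ/L = 144×10³ × 0.3001/2400 = 18 MPa.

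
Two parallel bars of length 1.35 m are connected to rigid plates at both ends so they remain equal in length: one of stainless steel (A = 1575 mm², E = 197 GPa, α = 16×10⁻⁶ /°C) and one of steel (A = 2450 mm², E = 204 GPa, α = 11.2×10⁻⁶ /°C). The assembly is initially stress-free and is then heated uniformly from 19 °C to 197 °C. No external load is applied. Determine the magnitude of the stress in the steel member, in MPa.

The stainless steel has the larger α, so on heating it would change length more than the steel if both were free. The rigid plates force a common final length, so the stainless steel is put into compression and the steel into tension, with equal and opposite forces P (no external load).
Equating the net (thermal + elastic) strains gives |α₁ − α₂|·ΔT = P·[1/(A₁E₁) + 1/(A₂E₂)].
|α₁ − α₂|·ΔT = 4.8×10⁻⁶ × 178 = 0.0008544.
1/(A₁E₁) + 1/(A₂E₂) = 1/(1575×197×10³) + 1/(2450×204×10³) = 5.224×10⁻⁹ N⁻¹.
So P = 0.0008544 / 5.224×10⁻⁹ = 163.6 kN.
σ_{steel} = P/A₂ = 163600/2450 = 66.76 MPa, tensile.

σ ≈ 66.8 MPa (tensile)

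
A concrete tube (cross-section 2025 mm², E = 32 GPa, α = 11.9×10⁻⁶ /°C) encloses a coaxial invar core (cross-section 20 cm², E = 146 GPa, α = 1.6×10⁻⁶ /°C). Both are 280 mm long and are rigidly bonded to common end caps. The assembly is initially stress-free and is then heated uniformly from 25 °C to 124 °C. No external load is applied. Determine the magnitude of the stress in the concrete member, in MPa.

Both members must finish at the same length. With the larger α, the concrete tends to over-expand; the plates restrain it, putting the concrete in compression and the invar in tension. With no external load the two internal forces are equal and opposite, magnitude P.
Equating the net (thermal + elastic) strains gives |α₁ − α₂|·ΔT = P·[1/(A₁E₁) + 1/(A₂E₂)].
|α₁ − α₂|·ΔT = 10.3×10⁻⁶ × 99 = 0.00102.
1/(A₁E₁) + 1/(A₂E₂) = 1/(2025×32×10³) + 1/(2000×146×10³) = 1.886×10⁻⁸ N⁻¹.
P = 0.00102 / 1.886×10⁻⁸ = 54080 N = 54.08 kN.
σ_{concrete} = P/A₁ = 54080/2025 = 26.7 MPa, compressive.

σ ≈ 26.7 MPa (compressive)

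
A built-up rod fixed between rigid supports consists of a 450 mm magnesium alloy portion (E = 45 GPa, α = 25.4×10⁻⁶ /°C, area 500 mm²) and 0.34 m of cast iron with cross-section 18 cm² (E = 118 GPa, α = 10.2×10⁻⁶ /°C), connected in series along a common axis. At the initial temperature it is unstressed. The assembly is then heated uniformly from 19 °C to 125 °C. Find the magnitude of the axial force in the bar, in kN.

P ≈ 73.1 kN (compressive)

Free thermal expansion of the whole bar: Σ αᵢΔT Lᵢ = 25.4×10⁻⁶×106×450 + 10.2×10⁻⁶×106×340 = 1.579 mm.
The walls prevent any net length change, so an axial force P (same in every segment) develops. Compatibility: P · Σ Lᵢ/(AᵢEᵢ) = δ_free.
The series flexibility is Σ Lᵢ/(AᵢEᵢ) = 450/(500×45×10³) + 340/(1800×118×10³) = 2.16×10⁻⁵ mm/N.
P = 1.579 / 2.16×10⁻⁵ = 73110 N = 73.11 kN, compressive.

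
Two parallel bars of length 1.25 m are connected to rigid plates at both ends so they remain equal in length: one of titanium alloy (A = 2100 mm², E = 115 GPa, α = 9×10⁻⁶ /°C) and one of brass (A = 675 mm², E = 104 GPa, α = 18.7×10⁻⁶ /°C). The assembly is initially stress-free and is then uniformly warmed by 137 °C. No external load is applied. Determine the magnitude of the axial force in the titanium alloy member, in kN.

The brass has the larger α, so on heating it would change length more than the titanium alloy if both were free. The rigid plates force a common final length, so the brass is put into compression and the titanium alloy into tension, with equal and opposite forces P (no external load).
Compatibility of the two members (thermal + elastic change equal): (α₁ − α₂)ΔT = P·[1/(A₁E₁) + 1/(A₂E₂)].
|α₁ − α₂|·ΔT = 9.7×10⁻⁶ × 137 = 0.001329.
1/(A₁E₁) + 1/(A₂E₂) = 1/(2100×115×10³) + 1/(675×104×10³) = 1.839×10⁻⁸ N⁻¹.
So P = 0.001329 / 1.839×10⁻⁸ = 72.28 kN.

P ≈ 72.3 kN (tensile in the titanium alloy)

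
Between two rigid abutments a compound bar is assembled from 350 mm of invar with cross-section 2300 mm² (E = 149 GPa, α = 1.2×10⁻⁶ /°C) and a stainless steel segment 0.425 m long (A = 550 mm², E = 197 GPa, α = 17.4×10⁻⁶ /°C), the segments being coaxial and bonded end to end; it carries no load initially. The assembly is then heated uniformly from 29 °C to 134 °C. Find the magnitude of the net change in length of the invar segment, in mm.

|ΔL| ≈ 0.125 mm

Free thermal expansion of the whole bar: Σ αᵢΔT Lᵢ = 1.2×10⁻⁶×105×350 + 17.4×10⁻⁶×105×425 = 0.8206 mm.
Since the ends are fixed, an axial force P builds up, equal in every segment, with P · Σ Lᵢ/(AᵢEᵢ) = δ_free.
The series flexibility is Σ Lᵢ/(AᵢEᵢ) = 350/(2300×149×10³) + 425/(550×197×10³) = 4.944×10⁻⁶ mm/N.
Hence P = δ_free / Σ(L/AE) = 0.8206/4.944×10⁻⁶ = 166 kN (compressive).
For the invar segment, free thermal change = 1.2×10⁻⁶×105×350 = 0.0441 mm and elastic change from P = 166000×350/(2300×149×10³) = 0.1695 mm; these oppose, so the net change is 0.125 mm (segment shortens).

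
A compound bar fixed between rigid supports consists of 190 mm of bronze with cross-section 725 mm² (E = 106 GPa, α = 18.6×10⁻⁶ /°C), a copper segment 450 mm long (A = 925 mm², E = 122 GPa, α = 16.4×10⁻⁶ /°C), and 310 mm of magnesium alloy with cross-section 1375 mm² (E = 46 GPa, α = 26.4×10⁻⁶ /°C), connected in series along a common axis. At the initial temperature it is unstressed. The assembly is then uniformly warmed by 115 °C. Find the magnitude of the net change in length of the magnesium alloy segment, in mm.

With the walls removed the bar would change length by δ_free = Σ αᵢΔT Lᵢ = 18.6×10⁻⁶×115×190 + 16.4×10⁻⁶×115×450 + 26.4×10⁻⁶×115×310 = 2.196 mm.
The rigid supports impose zero overall length change; the single axial force P common to all segments must satisfy P Σ Lᵢ/(AᵢEᵢ) = δ_free.
Σ Lᵢ/(AᵢEᵢ) = 190/(725×106×10³) + 450/(925×122×10³) + 310/(1375×46×10³) = 1.136×10⁻⁵ mm/N.
Hence P = δ_free / Σ(L/AE) = 2.196/1.136×10⁻⁵ = 193.3 kN (compressive).
For the magnesium alloy segment, free thermal change = 26.4×10⁻⁶×115×310 = 0.9412 mm and elastic change from P = 193300×310/(1375×46×10³) = 0.9475 mm; these oppose, so the net change is 0.00631 mm (segment shortens).

|ΔL| ≈ 0.00631 mm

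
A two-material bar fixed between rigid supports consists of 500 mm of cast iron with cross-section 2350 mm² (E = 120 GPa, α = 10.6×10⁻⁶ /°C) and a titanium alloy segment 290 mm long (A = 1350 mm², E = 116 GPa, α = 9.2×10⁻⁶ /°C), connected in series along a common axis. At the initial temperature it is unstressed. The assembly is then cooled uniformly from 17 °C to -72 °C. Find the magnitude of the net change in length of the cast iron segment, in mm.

With the walls removed the bar would change length by δ_free = Σ αᵢΔT Lᵢ = 10.6×10⁻⁶×89×500 + 9.2×10⁻⁶×89×290 = 0.7092 mm.
The rigid supports impose zero overall length change; the single axial force P common to all segments must satisfy P Σ Lᵢ/(AᵢEᵢ) = δ_free.
Σ Lᵢ/(AᵢEᵢ) = 500/(2350×120×10³) + 290/(1350×116×10³) = 3.625×10⁻⁶ mm/N.
P = 0.7092 / 3.625×10⁻⁶ = 195600 N = 195.6 kN, tensile.
For the cast iron segment, free thermal change = 10.6×10⁻⁶×89×500 = 0.4717 mm and elastic change from P = 195600×500/(2350×120×10³) = 0.3469 mm; these oppose, so the net change is 0.125 mm (segment shortens).

|ΔL| ≈ 0.125 mm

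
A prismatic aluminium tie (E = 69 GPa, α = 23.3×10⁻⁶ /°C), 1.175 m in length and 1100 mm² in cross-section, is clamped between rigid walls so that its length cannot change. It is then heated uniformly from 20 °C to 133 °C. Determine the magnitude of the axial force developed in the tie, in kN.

With zero net strain, σ = E·αΔT = 69 GPa × 23.3×10⁻⁶ × 113 = 181.7 MPa.
Axial force P = σA = 181.7 × 1100 = 199800 N = 199.8 kN, compressive.

P ≈ 200 kN (compressive)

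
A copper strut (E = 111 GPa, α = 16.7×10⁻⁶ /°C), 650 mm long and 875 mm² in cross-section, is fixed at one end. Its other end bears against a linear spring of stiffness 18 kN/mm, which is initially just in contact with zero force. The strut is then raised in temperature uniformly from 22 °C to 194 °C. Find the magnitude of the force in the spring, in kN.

If the spring were absent the strut would lengthen by αΔT L = 16.7×10⁻⁶ × 172 × 650 = 1.867 mm.
With a force P in the spring, the elastic change of the strut is PL/(AE) and that of the spring is P/k; compatibility requires their sum to equal δ_free.
P [ L/(AE) + 1/k ] = δ_free → P [ 650/(875×111×10³) + 1/(18×10³) ] = 1.867.
P = 1.867 / 6.225×10⁻⁵ = 29990 N.

P ≈ 30 kN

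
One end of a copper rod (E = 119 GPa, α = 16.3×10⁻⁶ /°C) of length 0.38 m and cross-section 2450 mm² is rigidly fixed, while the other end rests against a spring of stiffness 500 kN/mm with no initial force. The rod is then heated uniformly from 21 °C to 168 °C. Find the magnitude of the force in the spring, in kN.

Free thermal expansion: δ_free = αΔT L = 16.3×10⁻⁶ × 147 × 380 = 0.9105 mm.
With a force P in the spring, the elastic change of the rod is PL/(AE) and that of the spring is P/k; compatibility requires their sum to equal δ_free.
So P = δ_free / [L/(AE) + 1/k] = 0.9105 / [ 380/(2450×119×10³) + 1/(500×10³) ].
P = 0.9105 / 3.303×10⁻⁶ = 275600 N.

P ≈ 276 kN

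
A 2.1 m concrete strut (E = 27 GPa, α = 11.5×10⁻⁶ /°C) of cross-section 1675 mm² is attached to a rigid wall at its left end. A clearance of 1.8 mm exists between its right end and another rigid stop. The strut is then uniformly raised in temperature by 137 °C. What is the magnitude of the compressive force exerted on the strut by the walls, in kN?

If the wall were absent the strut would grow by αΔT L = 11.5×10⁻⁶ × 137 × 2100 = 3.309 mm.
This exceeds the 1.8 mm gap, so the wall pushes back. The portion of expansion that must be recovered elastically is δ_free − gap = 3.309 − 1.8 = 1.509 mm.
That suppressed elongation corresponds to σ = E·Δ/L = 27×10³ × 1.509/2100 = 19.4 MPa.
Force on the wall = σA = 19.4 × 1675 mm² = 32.49 kN.

P ≈ 32.5 kN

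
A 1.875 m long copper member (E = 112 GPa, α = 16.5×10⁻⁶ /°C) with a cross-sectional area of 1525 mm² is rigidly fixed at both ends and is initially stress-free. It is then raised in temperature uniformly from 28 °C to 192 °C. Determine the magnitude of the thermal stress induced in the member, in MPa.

The supports are rigid, so the total axial strain is zero. The restrained thermal strain is ε = αΔT = 16.5×10⁻⁶ × 164 = 2706×10⁻⁶.
σ = EαΔT = 112×10³ × 16.5×10⁻⁶ × 164 = 303.1 MPa (compressive; the member is trying to expand).

σ ≈ 303 MPa (compressive)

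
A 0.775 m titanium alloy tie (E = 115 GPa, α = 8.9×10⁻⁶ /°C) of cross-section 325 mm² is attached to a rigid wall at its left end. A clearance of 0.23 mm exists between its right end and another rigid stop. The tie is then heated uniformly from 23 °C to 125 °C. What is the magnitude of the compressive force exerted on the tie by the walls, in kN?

P ≈ 22.8 kN

Unrestrained expansion: δ_free = αΔT L = 8.9×10⁻⁶ × 102 × 775 = 0.7035 mm.
After closing the 0.23 mm clearance, 0.7035 − 0.23 = 0.4735 mm of expansion remains to be suppressed by the wall.
That suppressed elongation corresponds to σ = E·Δ/L = 115×10³ × 0.4735/775 = 70.27 MPa.
P = σA = 70.27 × 325 = 22.84 kN.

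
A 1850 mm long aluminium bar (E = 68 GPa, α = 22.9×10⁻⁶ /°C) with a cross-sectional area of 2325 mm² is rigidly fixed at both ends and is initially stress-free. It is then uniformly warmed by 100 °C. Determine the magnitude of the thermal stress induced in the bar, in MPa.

σ ≈ 156 MPa (compressive)

Because both ends are immovable the net strain is zero, and the suppressed thermal strain is αΔT = 22.9×10⁻⁶ × 100 = 2290×10⁻⁶.
The stress required to suppress this strain is σ = Eε = 68×10³ × 2290×10⁻⁶ = 155.7 MPa, compressive since the bar is trying to expand.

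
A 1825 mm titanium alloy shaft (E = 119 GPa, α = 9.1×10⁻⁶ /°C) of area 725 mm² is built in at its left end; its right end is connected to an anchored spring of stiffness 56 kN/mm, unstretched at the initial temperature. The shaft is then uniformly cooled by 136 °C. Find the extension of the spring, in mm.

δ ≈ 1.03 mm

If the spring were absent the shaft would shorten by αΔT L = 9.1×10⁻⁶ × 136 × 1825 = 2.259 mm.
Let P be the tensile force in the spring. The shaft extends elastically by PL/(AE) and the spring stretches by P/k; together these equal δ_free.
So P = δ_free / [L/(AE) + 1/k] = 2.259 / [ 1825/(725×119×10³) + 1/(56×10³) ].
P = 2.259 / 3.901×10⁻⁵ = 57900 N.
Spring extension = P/k = 57900/(56×10³) = 1.034 mm.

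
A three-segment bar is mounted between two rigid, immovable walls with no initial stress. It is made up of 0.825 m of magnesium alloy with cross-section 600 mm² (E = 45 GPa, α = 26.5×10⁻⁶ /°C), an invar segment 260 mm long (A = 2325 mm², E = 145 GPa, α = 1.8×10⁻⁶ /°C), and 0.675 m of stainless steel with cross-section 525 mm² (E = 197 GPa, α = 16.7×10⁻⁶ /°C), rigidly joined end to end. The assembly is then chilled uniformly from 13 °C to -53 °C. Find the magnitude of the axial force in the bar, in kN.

P ≈ 58.6 kN (tensile)

Free thermal contraction of the whole bar: Σ αᵢΔT Lᵢ = 26.5×10⁻⁶×66×825 + 1.8×10⁻⁶×66×260 + 16.7×10⁻⁶×66×675 = 2.218 mm.
The walls prevent any net length change, so an axial force P (same in every segment) develops. Compatibility: P · Σ Lᵢ/(AᵢEᵢ) = δ_free.
The series flexibility is Σ Lᵢ/(AᵢEᵢ) = 825/(600×45×10³) + 260/(2325×145×10³) + 675/(525×197×10³) = 3.785×10⁻⁵ mm/N.
Hence P = δ_free / Σ(L/AE) = 2.218/3.785×10⁻⁵ = 58.59 kN (tensile).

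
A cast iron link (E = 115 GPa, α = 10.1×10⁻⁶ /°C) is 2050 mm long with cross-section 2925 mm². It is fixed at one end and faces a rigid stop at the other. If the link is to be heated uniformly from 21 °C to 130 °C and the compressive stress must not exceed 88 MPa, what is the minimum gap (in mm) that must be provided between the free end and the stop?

g ≈ 0.688 mm

Free expansion if unrestrained: δ_free = αΔT L = 10.1×10⁻⁶ × 109 × 2050 = 2.257 mm.
A stress of 88 MPa corresponds to the wall pushing the link back by σL/E = 88×2050/(115×10³) = 1.569 mm.
The gap must absorb the remainder: g_min = 2.257 − 1.569 = 0.6881 mm.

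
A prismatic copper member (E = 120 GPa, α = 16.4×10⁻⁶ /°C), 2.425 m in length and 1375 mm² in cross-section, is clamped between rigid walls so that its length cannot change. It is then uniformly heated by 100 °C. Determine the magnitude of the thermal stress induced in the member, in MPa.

σ ≈ 197 MPa (compressive)

With length fixed, the mechanical strain must cancel the thermal strain αΔT = 16.4×10⁻⁶ × 100 = 1640×10⁻⁶.
Hence σ = E·αΔT = 120×10³ × 1640×10⁻⁶ = 196.8 MPa, compressive.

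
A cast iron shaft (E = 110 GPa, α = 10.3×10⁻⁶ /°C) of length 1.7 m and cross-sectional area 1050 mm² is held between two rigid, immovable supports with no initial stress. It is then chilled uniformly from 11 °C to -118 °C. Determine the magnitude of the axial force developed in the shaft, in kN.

P ≈ 153 kN (tensile)

Full restraint means ε = 0, so the stress is σ = EαΔT = 110×10³ × 10.3×10⁻⁶ × 129 = 146.2 MPa.
Axial force P = σA = 146.2 × 1050 = 153500 N = 153.5 kN, tensile.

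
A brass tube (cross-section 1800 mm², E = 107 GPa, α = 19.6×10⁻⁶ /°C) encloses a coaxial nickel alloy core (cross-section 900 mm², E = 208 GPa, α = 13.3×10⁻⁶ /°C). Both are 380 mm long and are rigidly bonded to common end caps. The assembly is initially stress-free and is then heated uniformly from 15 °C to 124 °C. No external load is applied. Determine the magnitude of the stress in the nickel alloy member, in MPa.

σ ≈ 72.4 MPa (tensile)

Equilibrium of a rigid end plate with no external load gives equal and opposite internal forces ±P in the two members. Since α_{brass} > α_{nickel alloy}, heating drives the brass into compression and the nickel alloy into tension.
Compatibility of the two members (thermal + elastic change equal): (α₁ − α₂)ΔT = P·[1/(A₁E₁) + 1/(A₂E₂)].
|α₁ − α₂|·ΔT = 6.3×10⁻⁶ × 109 = 0.0006867.
1/(A₁E₁) + 1/(A₂E₂) = 1/(1800×107×10³) + 1/(900×208×10³) = 1.053×10⁻⁸ N⁻¹.
So P = 0.0006867 / 1.053×10⁻⁸ = 65.19 kN.
σ_{nickel alloy} = P/A₂ = 65190/900 = 72.43 MPa, tensile.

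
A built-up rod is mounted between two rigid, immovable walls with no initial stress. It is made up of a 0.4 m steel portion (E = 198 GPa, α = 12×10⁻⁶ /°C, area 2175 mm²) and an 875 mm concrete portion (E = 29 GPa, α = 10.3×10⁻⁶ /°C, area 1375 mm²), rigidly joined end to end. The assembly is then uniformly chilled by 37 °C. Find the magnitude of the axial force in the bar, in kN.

With the walls removed the bar would change length by δ_free = Σ αᵢΔT Lᵢ = 12×10⁻⁶×37×400 + 10.3×10⁻⁶×37×875 = 0.5111 mm.
Since the ends are fixed, an axial force P builds up, equal in every segment, with P · Σ Lᵢ/(AᵢEᵢ) = δ_free.
The series flexibility is Σ Lᵢ/(AᵢEᵢ) = 400/(2175×198×10³) + 875/(1375×29×10³) = 2.287×10⁻⁵ mm/N.
P = 0.5111 / 2.287×10⁻⁵ = 22340 N = 22.34 kN, tensile.

P ≈ 22.3 kN (tensile)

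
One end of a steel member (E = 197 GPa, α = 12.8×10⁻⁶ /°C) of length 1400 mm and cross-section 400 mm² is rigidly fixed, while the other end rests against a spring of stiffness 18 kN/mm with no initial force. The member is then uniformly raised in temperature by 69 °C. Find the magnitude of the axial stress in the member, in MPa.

σ ≈ 42.2 MPa (compressive)

The unrestrained thermal change is αΔT L = 12.8×10⁻⁶ × 69 × 1400 = 1.236 mm.
With a force P in the spring, the elastic change of the member is PL/(AE) and that of the spring is P/k; compatibility requires their sum to equal δ_free.
So P = δ_free / [L/(AE) + 1/k] = 1.236 / [ 1400/(400×197×10³) + 1/(18×10³) ].
P = 1.236 / 7.332×10⁻⁵ = 16860 N.
σ = P/A = 16860/400 = 42.16 MPa.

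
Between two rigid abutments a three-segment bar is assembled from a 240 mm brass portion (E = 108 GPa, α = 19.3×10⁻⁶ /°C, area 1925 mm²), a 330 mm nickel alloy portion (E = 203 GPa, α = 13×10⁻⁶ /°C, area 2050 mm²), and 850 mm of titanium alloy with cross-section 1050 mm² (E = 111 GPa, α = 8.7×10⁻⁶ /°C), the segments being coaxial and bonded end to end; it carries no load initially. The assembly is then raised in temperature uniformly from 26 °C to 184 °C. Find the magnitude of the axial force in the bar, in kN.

Free thermal expansion of the whole bar: Σ αᵢΔT Lᵢ = 19.3×10⁻⁶×158×240 + 13×10⁻⁶×158×330 + 8.7×10⁻⁶×158×850 = 2.578 mm.
The walls prevent any net length change, so an axial force P (same in every segment) develops. Compatibility: P · Σ Lᵢ/(AᵢEᵢ) = δ_free.
The series flexibility is Σ Lᵢ/(AᵢEᵢ) = 240/(1925×108×10³) + 330/(2050×203×10³) + 850/(1050×111×10³) = 9.24×10⁻⁶ mm/N.
So P = 2.578 / 9.24×10⁻⁶ = 279 kN, compressive.

P ≈ 279 kN (compressive)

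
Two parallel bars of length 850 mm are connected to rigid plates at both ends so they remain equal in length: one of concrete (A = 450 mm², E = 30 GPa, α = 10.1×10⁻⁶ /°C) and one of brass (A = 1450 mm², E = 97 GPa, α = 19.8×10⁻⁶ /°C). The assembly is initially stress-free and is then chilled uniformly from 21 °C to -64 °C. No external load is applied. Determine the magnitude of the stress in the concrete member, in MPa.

σ ≈ 22.6 MPa (compressive)

Both members must finish at the same length. With the larger α, the brass tends to over-contract; the plates restrain it, putting the brass in tension and the concrete in compression. With no external load the two internal forces are equal and opposite, magnitude P.
Equating the net (thermal + elastic) strains gives |α₁ − α₂|·ΔT = P·[1/(A₁E₁) + 1/(A₂E₂)].
|α₁ − α₂|·ΔT = 9.7×10⁻⁶ × 85 = 0.0008245.
1/(A₁E₁) + 1/(A₂E₂) = 1/(450×30×10³) + 1/(1450×97×10³) = 8.118×10⁻⁸ N⁻¹.
P = 0.0008245 / 8.118×10⁻⁸ = 10160 N = 10.16 kN.
σ_{concrete} = P/A₁ = 10160/450 = 22.57 MPa, compressive.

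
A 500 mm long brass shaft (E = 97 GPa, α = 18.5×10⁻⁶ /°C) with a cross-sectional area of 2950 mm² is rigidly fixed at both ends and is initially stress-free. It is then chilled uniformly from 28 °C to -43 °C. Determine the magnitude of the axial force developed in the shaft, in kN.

With zero net strain, σ = E·αΔT = 97 GPa × 18.5×10⁻⁶ × 71 = 127.4 MPa.
Then P = σA = 127.4 × 2950 mm² = 375.9 kN, tensile.

P ≈ 376 kN (tensile)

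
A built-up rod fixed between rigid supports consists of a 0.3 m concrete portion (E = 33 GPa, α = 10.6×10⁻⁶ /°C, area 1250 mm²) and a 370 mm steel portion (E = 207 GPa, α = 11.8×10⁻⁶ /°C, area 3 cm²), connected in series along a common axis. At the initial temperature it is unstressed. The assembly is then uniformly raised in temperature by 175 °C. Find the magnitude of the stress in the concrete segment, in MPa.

σ ≈ 79.8 MPa (compressive)

If the supports were absent, the total length change would be Σ αᵢΔT Lᵢ = 10.6×10⁻⁶×175×300 + 11.8×10⁻⁶×175×370 = 1.321 mm.
The rigid supports impose zero overall length change; the single axial force P common to all segments must satisfy P Σ Lᵢ/(AᵢEᵢ) = δ_free.
The series flexibility is Σ Lᵢ/(AᵢEᵢ) = 300/(1250×33×10³) + 370/(300×207×10³) = 1.323×10⁻⁵ mm/N.
So P = 1.321 / 1.323×10⁻⁵ = 99.81 kN, compressive.
σ_{concrete} = P / A = 99810 / 1250 = 79.85 MPa.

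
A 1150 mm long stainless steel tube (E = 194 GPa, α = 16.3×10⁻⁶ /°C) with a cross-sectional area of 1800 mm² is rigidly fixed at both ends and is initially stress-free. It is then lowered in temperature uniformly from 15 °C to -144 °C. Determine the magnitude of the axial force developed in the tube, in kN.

Full restraint means ε = 0, so the stress is σ = EαΔT = 194×10³ × 16.3×10⁻⁶ × 159 = 502.8 MPa.
Then P = σA = 502.8 × 1800 mm² = 905 kN, tensile.

P ≈ 905 kN (tensile)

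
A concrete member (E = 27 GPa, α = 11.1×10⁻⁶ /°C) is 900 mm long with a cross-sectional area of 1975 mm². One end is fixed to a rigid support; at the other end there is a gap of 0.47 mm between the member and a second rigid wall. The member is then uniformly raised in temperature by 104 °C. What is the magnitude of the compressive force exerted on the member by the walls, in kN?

Free thermal elongation = αΔT L = 11.1×10⁻⁶ × 104 × 900 = 1.039 mm.
This exceeds the 0.47 mm gap, so the wall pushes back. The portion of expansion that must be recovered elastically is δ_free − gap = 1.039 − 0.47 = 0.569 mm.
So σ = E(δ_free − g)/L = 27×10³ × 0.569/900 = 17.07 MPa.
Force on the wall = σA = 17.07 × 1975 mm² = 33.71 kN.

P ≈ 33.7 kN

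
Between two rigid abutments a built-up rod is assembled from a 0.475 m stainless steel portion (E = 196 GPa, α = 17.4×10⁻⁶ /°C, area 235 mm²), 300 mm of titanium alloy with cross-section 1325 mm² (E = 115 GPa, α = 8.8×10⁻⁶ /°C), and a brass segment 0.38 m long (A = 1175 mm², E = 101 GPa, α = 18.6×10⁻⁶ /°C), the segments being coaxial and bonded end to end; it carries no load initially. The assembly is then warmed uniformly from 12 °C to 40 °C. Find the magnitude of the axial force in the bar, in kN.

Free thermal expansion of the whole bar: Σ αᵢΔT Lᵢ = 17.4×10⁻⁶×28×475 + 8.8×10⁻⁶×28×300 + 18.6×10⁻⁶×28×380 = 0.5032 mm.
The rigid supports impose zero overall length change; the single axial force P common to all segments must satisfy P Σ Lᵢ/(AᵢEᵢ) = δ_free.
The series flexibility is Σ Lᵢ/(AᵢEᵢ) = 475/(235×196×10³) + 300/(1325×115×10³) + 380/(1175×101×10³) = 1.548×10⁻⁵ mm/N.
P = 0.5032 / 1.548×10⁻⁵ = 32500 N = 32.5 kN, compressive.

P ≈ 32.5 kN (compressive)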